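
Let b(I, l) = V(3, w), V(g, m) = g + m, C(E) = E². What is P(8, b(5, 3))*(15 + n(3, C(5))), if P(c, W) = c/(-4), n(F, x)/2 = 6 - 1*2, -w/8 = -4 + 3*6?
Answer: -46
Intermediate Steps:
w = -112 (w = -8*(-4 + 3*6) = -8*(-4 + 18) = -8*14 = -112)
n(F, x) = 8 (n(F, x) = 2*(6 - 1*2) = 2*(6 - 2) = 2*4 = 8)
b(I, l) = -109 (b(I, l) = 3 - 112 = -109)
P(c, W) = -c/4 (P(c, W) = c*(-¼) = -c/4)
P(8, b(5, 3))*(15 + n(3, C(5))) = (-¼*8)*(15 + 8) = -2*23 = -46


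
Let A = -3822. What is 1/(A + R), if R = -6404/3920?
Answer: -980/3747161 ≈ -0.00026153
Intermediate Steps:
R = -1601/980 (R = -6404*1/3920 = -1601/980 ≈ -1.6337)
1/(A + R) = 1/(-3822 - 1601/980) = 1/(-3747161/980) = -980/3747161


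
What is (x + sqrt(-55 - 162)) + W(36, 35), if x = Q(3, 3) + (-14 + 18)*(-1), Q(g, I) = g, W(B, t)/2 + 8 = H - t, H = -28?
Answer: -143 + I*sqrt(217) ≈ -143.0 + 14.731*I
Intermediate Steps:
W(B, t) = -72 - 2*t (W(B, t) = -16 + 2*(-28 - t) = -16 + (-56 - 2*t) = -72 - 2*t)
x = -1 (x = 3 + (-14 + 18)*(-1) = 3 + 4*(-1) = 3 - 4 = -1)
(x + sqrt(-55 - 162)) + W(36, 35) = (-1 + sqrt(-55 - 162)) + (-72 - 2*35) = (-1 + sqrt(-217)) + (-72 - 70) = (-1 + I*sqrt(217)) - 142 = -143 + I*sqrt(217)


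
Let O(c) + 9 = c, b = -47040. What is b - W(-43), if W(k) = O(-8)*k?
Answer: -47771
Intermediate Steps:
O(c) = -9 + c
W(k) = -17*k (W(k) = (-9 - 8)*k = -17*k)
b - W(-43) = -47040 - (-17)*(-43) = -47040 - 1*731 = -47040 - 731 = -47771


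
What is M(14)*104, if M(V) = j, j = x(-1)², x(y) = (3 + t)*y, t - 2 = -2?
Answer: 936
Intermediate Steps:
t = 0 (t = 2 - 2 = 0)
x(y) = 3*y (x(y) = (3 + 0)*y = 3*y)
j = 9 (j = (3*(-1))² = (-3)² = 9)
M(V) = 9
M(14)*104 = 9*104 = 936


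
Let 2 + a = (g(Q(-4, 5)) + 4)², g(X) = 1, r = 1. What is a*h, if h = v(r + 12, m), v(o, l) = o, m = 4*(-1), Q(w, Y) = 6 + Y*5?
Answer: 299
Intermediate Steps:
Q(w, Y) = 6 + 5*Y
m = -4
h = 13 (h = 1 + 12 = 13)
a = 23 (a = -2 + (1 + 4)² = -2 + 5² = -2 + 25 = 23)
a*h = 23*13 = 299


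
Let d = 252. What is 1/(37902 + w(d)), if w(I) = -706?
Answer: 1/37196 ≈ 2.6885e-5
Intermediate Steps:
1/(37902 + w(d)) = 1/(37902 - 706) = 1/37196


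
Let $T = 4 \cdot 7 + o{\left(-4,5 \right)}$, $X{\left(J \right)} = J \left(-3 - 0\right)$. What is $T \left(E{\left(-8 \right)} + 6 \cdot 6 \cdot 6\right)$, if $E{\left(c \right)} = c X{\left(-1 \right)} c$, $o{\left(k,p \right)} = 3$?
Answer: $12648$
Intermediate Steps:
$X{\left(J \right)} = - 3 J$ ($X{\left(J \right)} = J \left(-3 + 0\right) = J \left(-3\right) = - 3 J$)
$E{\left(c \right)} = 3 c^{2}$ ($E{\left(c \right)} = c \left(\left(-3\right) \left(-1\right)\right) c = c 3 c = 3 c c = 3 c^{2}$)
$T = 31$ ($T = 4 \cdot 7 + 3 = 28 + 3 = 31$)
$T \left(E{\left(-8 \right)} + 6 \cdot 6 \cdot 6\right) = 31 \left(3 \left(-8\right)^{2} + 6 \cdot 6 \cdot 6\right) = 31 \left(3 \cdot 64 + 36 \cdot 6\right) = 31 \left(192 + 216\right) = 31 \cdot 408 = 12648$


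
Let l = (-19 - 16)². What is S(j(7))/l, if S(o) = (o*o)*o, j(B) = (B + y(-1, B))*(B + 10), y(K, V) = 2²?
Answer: 6539203/1225 ≈ 5338.1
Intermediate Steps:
y(K, V) = 4
j(B) = (4 + B)*(10 + B) (j(B) = (B + 4)*(B + 10) = (4 + B)*(10 + B))
l = 1225 (l = (-35)² = 1225)
S(o) = o³ (S(o) = o²*o = o³)
S(j(7))/l = (40 + 7² + 14*7)³/1225 = (40 + 49 + 98)³*(1/1225) = 187³*(1/1225) = 6539203*(1/1225) = 6539203/1225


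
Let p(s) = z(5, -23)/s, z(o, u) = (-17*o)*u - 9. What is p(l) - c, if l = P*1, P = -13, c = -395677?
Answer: 5141855/13 ≈ 3.9553e+5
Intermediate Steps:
l = -13 (l = -13*1 = -13)
z(o, u) = -9 - 17*o*u (z(o, u) = -17*o*u - 9 = -9 - 17*o*u)
p(s) = 1946/s (p(s) = (-9 - 17*5*(-23))/s = (-9 + 1955)/s = 1946/s)
p(l) - c = 1946/(-13) - 1*(-395677) = 1946*(-1/13) + 395677 = -1946/13 + 395677 = 5141855/13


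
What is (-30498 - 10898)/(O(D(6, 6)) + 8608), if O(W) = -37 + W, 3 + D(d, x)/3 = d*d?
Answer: -20698/4335 ≈ -4.7746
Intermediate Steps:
D(d, x) = -9 + 3*d² (D(d, x) = -9 + 3*(d*d) = -9 + 3*d²)
(-30498 - 10898)/(O(D(6, 6)) + 8608) = (-30498 - 10898)/((-37 + (-9 + 3*6²)) + 8608) = -41396/((-37 + (-9 + 3*36)) + 8608) = -41396/((-37 + (-9 + 108)) + 8608) = -41396/((-37 + 99) + 8608) = -41396/(62 + 8608) = -41396/8670 = -41396*1/8670 = -20698/4335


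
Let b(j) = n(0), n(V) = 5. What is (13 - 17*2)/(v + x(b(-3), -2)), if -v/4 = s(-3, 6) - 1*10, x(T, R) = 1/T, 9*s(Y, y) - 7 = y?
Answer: -945/1549 ≈ -0.61007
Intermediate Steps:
s(Y, y) = 7/9 + y/9
b(j) = 5
v = 308/9 (v = -4*((7/9 + (⅑)*6) - 1*10) = -4*((7/9 + ⅔) - 10) = -4*(13/9 - 10) = -4*(-77/9) = 308/9 ≈ 34.222)
(13 - 17*2)/(v + x(b(-3), -2)) = (13 - 17*2)/(308/9 + 1/5) = (13 - 34)/(308/9 + ⅕) = -21/(1549/45) = (45/1549)*(-21) = -945/1549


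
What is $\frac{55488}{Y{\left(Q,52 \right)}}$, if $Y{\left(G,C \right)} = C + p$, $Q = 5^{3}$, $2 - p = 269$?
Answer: $- \frac{55488}{215} \approx -258.08$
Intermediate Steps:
$p = -267$ ($p = 2 - 269 = -267$)
$Q = 125$
$Y{\left(G,C \right)} = -267 + C$ ($Y{\left(G,C \right)} = C - 267 = -267 + C$)
$\frac{55488}{Y{\left(Q,52 \right)}} = \frac{55488}{-267 + 52} = \frac{55488}{-215} = 55488 \left(- \frac{1}{215}\right) = - \frac{55488}{215}$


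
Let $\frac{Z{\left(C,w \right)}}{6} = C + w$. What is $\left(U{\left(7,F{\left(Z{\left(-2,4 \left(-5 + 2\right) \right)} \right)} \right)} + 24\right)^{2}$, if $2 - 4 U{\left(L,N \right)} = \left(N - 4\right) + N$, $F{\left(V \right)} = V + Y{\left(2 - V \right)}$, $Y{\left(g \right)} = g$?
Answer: $\frac{2401}{4} \approx 600.25$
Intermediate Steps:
$Z{\left(C,w \right)} = 6 C + 6 w$ ($Z{\left(C,w \right)} = 6 \left(C + w\right) = 6 C + 6 w$)
$F{\left(V \right)} = 2$ ($F{\left(V \right)} = V - \left(-2 + V\right) = 2$)
$U{\left(L,N \right)} = \frac{3}{2} - \frac{N}{2}$ ($U{\left(L,N \right)} = \frac{1}{2} - \frac{\left(N - 4\right) + N}{4} = \frac{1}{2} - \frac{\left(-4 + N\right) + N}{4} = \frac{1}{2} - \frac{-4 + 2 N}{4} = \frac{1}{2} - \left(-1 + \frac{N}{2}\right) = \frac{3}{2} - \frac{N}{2}$)
$\left(U{\left(7,F{\left(Z{\left(-2,4 \left(-5 + 2\right) \right)} \right)} \right)} + 24\right)^{2} = \left(\left(\frac{3}{2} - 1\right) + 24\right)^{2} = \left(\frac{1}{2} + 24\right)^{2} = \left(\frac{49}{2}\right)^{2} = \frac{2401}{4}$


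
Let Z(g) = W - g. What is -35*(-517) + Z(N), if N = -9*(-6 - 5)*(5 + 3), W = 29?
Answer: 17332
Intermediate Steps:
N = 792 (N = -(-99)*8 = -9*(-88) = 792)
Z(g) = 29 - g
-35*(-517) + Z(N) = -35*(-517) + (29 - 1*792) = 18095 + (29 - 792) = 18095 - 763 = 17332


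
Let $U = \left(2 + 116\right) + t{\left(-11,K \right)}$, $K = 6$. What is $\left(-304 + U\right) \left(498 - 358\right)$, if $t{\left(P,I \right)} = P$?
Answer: $-27580$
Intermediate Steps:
$U = 107$ ($U = \left(2 + 116\right) - 11 = 118 - 11 = 107$)
$\left(-304 + U\right) \left(498 - 358\right) = \left(-304 + 107\right) \left(498 - 358\right) = \left(-197\right) 140 = -27580$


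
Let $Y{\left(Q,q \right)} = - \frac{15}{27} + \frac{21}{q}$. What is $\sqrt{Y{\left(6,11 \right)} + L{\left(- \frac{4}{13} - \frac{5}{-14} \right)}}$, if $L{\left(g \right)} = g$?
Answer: $\frac{\sqrt{50608558}}{6006} \approx 1.1845$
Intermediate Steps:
$Y{\left(Q,q \right)} = - \frac{5}{9} + \frac{21}{q}$ ($Y{\left(Q,q \right)} = \left(-15\right) \frac{1}{27} + \frac{21}{q} = - \frac{5}{9} + \frac{21}{q}$)
$\sqrt{Y{\left(6,11 \right)} + L{\left(- \frac{4}{13} - \frac{5}{-14} \right)}} = \sqrt{\left(- \frac{5}{9} + \frac{21}{11}\right) - \left(- \frac{5}{14} + \frac{4}{13}\right)} = \sqrt{\left(- \frac{5}{9} + 21 \cdot \frac{1}{11}\right) - - \frac{9}{182}} = \sqrt{\left(- \frac{5}{9} + \frac{21}{11}\right) + \left(- \frac{4}{13} + \frac{5}{14}\right)} = \sqrt{\frac{134}{99} + \frac{9}{182}} = \sqrt{\frac{25279}{18018}} = \frac{\sqrt{50608558}}{6006}$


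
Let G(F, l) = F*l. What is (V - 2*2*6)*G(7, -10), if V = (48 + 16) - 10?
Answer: -2100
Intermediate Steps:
V = 54 (V = 64 - 10 = 54)
(V - 2*2*6)*G(7, -10) = (54 - 2*2*6)*(7*(-10)) = (54 - 4*6)*(-70) = (54 - 24)*(-70) = 30*(-70) = -2100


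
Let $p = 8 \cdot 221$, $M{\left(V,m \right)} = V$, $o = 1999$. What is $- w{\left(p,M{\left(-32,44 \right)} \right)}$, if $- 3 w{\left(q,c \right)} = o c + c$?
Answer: $- \frac{64000}{3} \approx -21333.0$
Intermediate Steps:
$p = 1768$
$w{\left(q,c \right)} = - \frac{2000 c}{3}$ ($w{\left(q,c \right)} = - \frac{1999 c + c}{3} = - \frac{2000 c}{3}$)
$- w{\left(p,M{\left(-32,44 \right)} \right)} = - \frac{\left(-2000\right) \left(-32\right)}{3} = \left(-1\right) \frac{64000}{3} = - \frac{64000}{3}$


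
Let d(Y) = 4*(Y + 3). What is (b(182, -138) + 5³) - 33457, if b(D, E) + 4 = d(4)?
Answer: -33308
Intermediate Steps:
d(Y) = 12 + 4*Y (d(Y) = 4*(3 + Y) = 12 + 4*Y)
b(D, E) = 24 (b(D, E) = -4 + (12 + 4*4) = -4 + (12 + 16) = -4 + 28 = 24)
(b(182, -138) + 5³) - 33457 = (24 + 5³) - 33457 = (24 + 125) - 33457 = 149 - 33457 = -33308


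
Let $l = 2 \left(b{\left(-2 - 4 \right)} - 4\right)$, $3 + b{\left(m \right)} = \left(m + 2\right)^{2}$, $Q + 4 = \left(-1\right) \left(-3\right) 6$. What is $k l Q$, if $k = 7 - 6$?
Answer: $252$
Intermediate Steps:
$Q = 14$ ($Q = -4 + \left(-1\right) \left(-3\right) 6 = -4 + 3 \cdot 6 = -4 + 18 = 14$)
$k = 1$ ($k = 7 - 6 = 1$)
$b{\left(m \right)} = -3 + \left(2 + m\right)^{2}$ ($b{\left(m \right)} = -3 + \left(m + 2\right)^{2} = -3 + \left(2 + m\right)^{2}$)
$l = 18$ ($l = 2 \left(\left(-3 + \left(2 - 6\right)^{2}\right) - 4\right) = 2 \left(\left(-3 + \left(-4\right)^{2}\right) - 4\right) = 2 \left(\left(-3 + 16\right) - 4\right) = 2 \left(13 - 4\right) = 2 \cdot 9 = 18$)
$k l Q = 1 \cdot 18 \cdot 14 = 18 \cdot 14 = 252$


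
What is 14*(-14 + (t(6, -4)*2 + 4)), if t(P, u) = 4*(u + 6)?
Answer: 84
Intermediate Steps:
t(P, u) = 24 + 4*u (t(P, u) = 4*(6 + u) = 24 + 4*u)
14*(-14 + (t(6, -4)*2 + 4)) = 14*(-14 + ((24 + 4*(-4))*2 + 4)) = 14*(-14 + ((24 - 16)*2 + 4)) = 14*(-14 + (8*2 + 4)) = 14*(-14 + (16 + 4)) = 14*(-14 + 20) = 14*6 = 84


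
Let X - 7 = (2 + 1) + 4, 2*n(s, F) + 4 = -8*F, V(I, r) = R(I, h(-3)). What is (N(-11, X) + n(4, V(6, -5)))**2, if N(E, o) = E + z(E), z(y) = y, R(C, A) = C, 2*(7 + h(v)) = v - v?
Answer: 2304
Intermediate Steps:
h(v) = -7 (h(v) = -7 + (v - v)/2 = -7 + (1/2)*0 = -7 + 0 = -7)
V(I, r) = I
n(s, F) = -2 - 4*F (n(s, F) = -2 + (-8*F)/2 = -2 - 4*F)
X = 14 (X = 7 + ((2 + 1) + 4) = 7 + (3 + 4) = 7 + 7 = 14)
N(E, o) = 2*E (N(E, o) = E + E = 2*E)
(N(-11, X) + n(4, V(6, -5)))**2 = (2*(-11) + (-2 - 4*6))**2 = (-22 + (-2 - 24))**2 = (-22 - 26)**2 = (-48)**2 = 2304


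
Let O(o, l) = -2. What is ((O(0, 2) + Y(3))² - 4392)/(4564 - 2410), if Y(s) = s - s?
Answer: -2194/1077 ≈ -2.0371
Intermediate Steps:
Y(s) = 0
((O(0, 2) + Y(3))² - 4392)/(4564 - 2410) = ((-2 + 0)² - 4392)/(4564 - 2410) = ((-2)² - 4392)/2154 = (4 - 4392)*(1/2154) = -4388*1/2154 = -2194/1077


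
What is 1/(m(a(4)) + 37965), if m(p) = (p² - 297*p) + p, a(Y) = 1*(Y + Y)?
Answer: 1/35661 ≈ 2.8042e-5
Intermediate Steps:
a(Y) = 2*Y (a(Y) = 1*(2*Y) = 2*Y)
m(p) = p² - 296*p
1/(m(a(4)) + 37965) = 1/((2*4)*(-296 + 2*4) + 37965) = 1/(8*(-296 + 8) + 37965) = 1/(8*(-288) + 37965) = 1/(-2304 + 37965) = 1/35661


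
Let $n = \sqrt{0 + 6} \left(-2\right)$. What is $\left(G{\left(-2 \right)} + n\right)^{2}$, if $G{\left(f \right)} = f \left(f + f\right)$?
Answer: $88 - 32 \sqrt{6} \approx 9.6163$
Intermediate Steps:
$n = - 2 \sqrt{6}$ ($n = \sqrt{6} \left(-2\right) = - 2 \sqrt{6} \approx -4.899$)
$G{\left(f \right)} = 2 f^{2}$ ($G{\left(f \right)} = f 2 f = 2 f^{2}$)
$\left(G{\left(-2 \right)} + n\right)^{2} = \left(2 \left(-2\right)^{2} - 2 \sqrt{6}\right)^{2} = \left(2 \cdot 4 - 2 \sqrt{6}\right)^{2} = \left(8 - 2 \sqrt{6}\right)^{2}$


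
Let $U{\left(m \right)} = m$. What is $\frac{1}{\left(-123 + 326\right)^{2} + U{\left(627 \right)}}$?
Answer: $\frac{1}{41836} \approx 2.3903 \cdot 10^{-5}$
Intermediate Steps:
$\frac{1}{\left(-123 + 326\right)^{2} + U{\left(627 \right)}} = \frac{1}{\left(-123 + 326\right)^{2} + 627} = \frac{1}{203^{2} + 627} = \frac{1}{41209 + 627} = \frac{1}{41836}$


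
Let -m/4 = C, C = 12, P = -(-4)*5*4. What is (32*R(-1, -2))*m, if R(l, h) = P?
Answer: -122880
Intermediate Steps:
P = 80 (P = -4*(-5)*4 = 20*4 = 80)
R(l, h) = 80
m = -48 (m = -4*12 = -48)
(32*R(-1, -2))*m = (32*80)*(-48) = 2560*(-48) = -122880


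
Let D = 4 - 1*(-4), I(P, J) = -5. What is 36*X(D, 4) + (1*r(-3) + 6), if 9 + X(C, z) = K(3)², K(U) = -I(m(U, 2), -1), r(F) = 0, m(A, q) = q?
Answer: 582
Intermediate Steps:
K(U) = 5 (K(U) = -1*(-5) = 5)
D = 8 (D = 4 + 4 = 8)
X(C, z) = 16 (X(C, z) = -9 + 5² = -9 + 25 = 16)
36*X(D, 4) + (1*r(-3) + 6) = 36*16 + (1*0 + 6) = 576 + (0 + 6) = 576 + 6 = 582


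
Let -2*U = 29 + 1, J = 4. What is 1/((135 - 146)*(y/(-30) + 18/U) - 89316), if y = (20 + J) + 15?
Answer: -2/178577 ≈ -1.1200e-5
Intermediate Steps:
y = 39 (y = (20 + 4) + 15 = 24 + 15 = 39)
U = -15 (U = -(29 + 1)/2 = -½*30 = -15)
1/((135 - 146)*(y/(-30) + 18/U) - 89316) = 1/((135 - 146)*(39/(-30) + 18/(-15)) - 89316) = 1/(-11*(39*(-1/30) + 18*(-1/15)) - 89316) = 1/(-11*(-13/10 - 6/5) - 89316) = 1/(-11*(-5/2) - 89316) = 1/(55/2 - 89316) = 1/(-178577/2) = -2/178577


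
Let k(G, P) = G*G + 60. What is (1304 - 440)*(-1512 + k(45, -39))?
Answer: 495072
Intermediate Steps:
k(G, P) = 60 + G² (k(G, P) = G² + 60 = 60 + G²)
(1304 - 440)*(-1512 + k(45, -39)) = (1304 - 440)*(-1512 + (60 + 45²)) = 864*(-1512 + (60 + 2025)) = 864*(-1512 + 2085) = 864*573 = 495072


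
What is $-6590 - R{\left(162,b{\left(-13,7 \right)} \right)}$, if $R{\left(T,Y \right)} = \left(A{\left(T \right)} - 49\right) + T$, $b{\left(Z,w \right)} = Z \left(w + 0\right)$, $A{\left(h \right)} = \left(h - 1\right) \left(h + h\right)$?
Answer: $-58867$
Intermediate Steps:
$A{\left(h \right)} = 2 h \left(-1 + h\right)$ ($A{\left(h \right)} = \left(-1 + h\right) 2 h = 2 h \left(-1 + h\right)$)
$b{\left(Z,w \right)} = Z w$
$R{\left(T,Y \right)} = -49 + T + 2 T \left(-1 + T\right)$ ($R{\left(T,Y \right)} = \left(2 T \left(-1 + T\right) - 49\right) + T = \left(-49 + 2 T \left(-1 + T\right)\right) + T = -49 + T + 2 T \left(-1 + T\right)$)
$-6590 - R{\left(162,b{\left(-13,7 \right)} \right)} = -6590 - \left(-49 - 162 + 2 \cdot 162^{2}\right) = -6590 - \left(-49 - 162 + 2 \cdot 26244\right) = -6590 - \left(-49 - 162 + 52488\right) = -6590 - 52277 = -58867$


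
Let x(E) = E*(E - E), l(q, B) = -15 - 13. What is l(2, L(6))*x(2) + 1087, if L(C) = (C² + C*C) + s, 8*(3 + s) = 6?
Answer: 1087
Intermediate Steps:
s = -9/4 (s = -3 + (⅛)*6 = -3 + ¾ = -9/4 ≈ -2.2500)
L(C) = -9/4 + 2*C² (L(C) = (C² + C*C) - 9/4 = (C² + C²) - 9/4 = 2*C² - 9/4 = -9/4 + 2*C²)
l(q, B) = -28
x(E) = 0 (x(E) = E*0 = 0)
l(2, L(6))*x(2) + 1087 = -28*0 + 1087 = 0 + 1087 = 1087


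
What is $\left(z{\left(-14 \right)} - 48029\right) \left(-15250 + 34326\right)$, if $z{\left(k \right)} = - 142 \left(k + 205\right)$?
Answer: $-1433580476$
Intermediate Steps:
$z{\left(k \right)} = -29110 - 142 k$ ($z{\left(k \right)} = - 142 \left(205 + k\right) = -29110 - 142 k$)
$\left(z{\left(-14 \right)} - 48029\right) \left(-15250 + 34326\right) = \left(\left(-29110 - -1988\right) - 48029\right) \left(-15250 + 34326\right) = \left(\left(-29110 + 1988\right) - 48029\right) 19076 = \left(-27122 - 48029\right) 19076 = \left(-75151\right) 19076 = -1433580476$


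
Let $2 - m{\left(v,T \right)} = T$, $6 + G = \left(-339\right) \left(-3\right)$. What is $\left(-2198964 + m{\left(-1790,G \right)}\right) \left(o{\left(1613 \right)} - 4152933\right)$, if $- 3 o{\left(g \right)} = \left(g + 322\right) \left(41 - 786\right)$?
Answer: $8079198444984$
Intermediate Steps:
$o{\left(g \right)} = \frac{239890}{3} + \frac{745 g}{3}$ ($o{\left(g \right)} = - \frac{\left(g + 322\right) \left(41 - 786\right)}{3} = - \frac{\left(322 + g\right) \left(-745\right)}{3} = - \frac{-239890 - 745 g}{3} = \frac{239890}{3} + \frac{745 g}{3}$)
$G = 1011$ ($G = -6 - -1017 = -6 + 1017 = 1011$)
$m{\left(v,T \right)} = 2 - T$
$\left(-2198964 + m{\left(-1790,G \right)}\right) \left(o{\left(1613 \right)} - 4152933\right) = \left(-2198964 + \left(2 - 1011\right)\right) \left(\left(\frac{239890}{3} + \frac{745}{3} \cdot 1613\right) - 4152933\right) = \left(-2198964 + \left(2 - 1011\right)\right) \left(\left(\frac{239890}{3} + \frac{1201685}{3}\right) - 4152933\right) = \left(-2198964 - 1009\right) \left(480525 - 4152933\right) = \left(-2199973\right) \left(-3672408\right) = 8079198444984$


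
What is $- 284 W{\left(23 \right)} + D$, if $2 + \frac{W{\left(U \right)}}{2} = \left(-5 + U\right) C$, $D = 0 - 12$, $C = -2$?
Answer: $21572$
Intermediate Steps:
$D = -12$ ($D = 0 - 12 = -12$)
$W{\left(U \right)} = 16 - 4 U$ ($W{\left(U \right)} = -4 + 2 \left(-5 + U\right) \left(-2\right) = -4 + 2 \left(10 - 2 U\right) = -4 - \left(-20 + 4 U\right) = 16 - 4 U$)
$- 284 W{\left(23 \right)} + D = - 284 \left(16 - 92\right) - 12 = \left(-284\right) \left(-76\right) - 12 = 21584 - 12 = 21572$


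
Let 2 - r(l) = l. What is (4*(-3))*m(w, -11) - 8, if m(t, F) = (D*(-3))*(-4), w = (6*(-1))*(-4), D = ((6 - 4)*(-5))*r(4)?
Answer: -2888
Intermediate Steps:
r(l) = 2 - l
D = 20 (D = ((6 - 4)*(-5))*(2 - 1*4) = (2*(-5))*(2 - 4) = -10*(-2) = 20)
w = 24 (w = -6*(-4) = 24)
m(t, F) = 240 (m(t, F) = (20*(-3))*(-4) = -60*(-4) = 240)
(4*(-3))*m(w, -11) - 8 = (4*(-3))*240 - 8 = -12*240 - 8 = -2880 - 8 = -2888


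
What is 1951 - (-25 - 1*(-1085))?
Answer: 891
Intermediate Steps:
1951 - (-25 - 1*(-1085)) = 1951 - (-25 + 1085) = 1951 - 1*1060 = 1951 - 1060 = 891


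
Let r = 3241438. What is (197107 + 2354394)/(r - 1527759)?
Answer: 2551501/1713679 ≈ 1.4889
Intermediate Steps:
(197107 + 2354394)/(r - 1527759) = (197107 + 2354394)/(3241438 - 1527759) = 2551501/1713679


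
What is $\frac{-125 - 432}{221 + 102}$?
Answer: $- \frac{557}{323} \approx -1.7245$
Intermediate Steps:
$\frac{-125 - 432}{221 + 102} = - \frac{557}{323}$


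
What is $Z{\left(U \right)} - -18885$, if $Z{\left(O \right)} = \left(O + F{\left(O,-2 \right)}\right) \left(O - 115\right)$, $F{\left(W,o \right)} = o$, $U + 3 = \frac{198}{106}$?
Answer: $\frac{54069695}{2809} \approx 19249.0$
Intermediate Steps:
$U = - \frac{60}{53}$ ($U = -3 + \frac{198}{106} = -3 + 198 \cdot \frac{1}{106} = -3 + \frac{99}{53} = - \frac{60}{53} \approx -1.1321$)
$Z{\left(O \right)} = \left(-115 + O\right) \left(-2 + O\right)$ ($Z{\left(O \right)} = \left(O - 2\right) \left(O - 115\right) = \left(-2 + O\right) \left(-115 + O\right) = \left(-115 + O\right) \left(-2 + O\right)$)
$Z{\left(U \right)} - -18885 = \left(230 + \left(- \frac{60}{53}\right)^{2} - - \frac{7020}{53}\right) - -18885 = \left(230 + \frac{3600}{2809} + \frac{7020}{53}\right) + 18885 = \frac{1021730}{2809} + 18885 = \frac{54069695}{2809}$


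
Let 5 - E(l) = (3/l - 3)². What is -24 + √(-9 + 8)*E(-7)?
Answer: -24 - 331*I/49 ≈ -24.0 - 6.7551*I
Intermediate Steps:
E(l) = 5 - (-3 + 3/l)² (E(l) = 5 - (3/l - 3)² = 5 - (-3 + 3/l)²)
-24 + √(-9 + 8)*E(-7) = -24 + √(-9 + 8)*(-4 - 9/(-7)² + 18/(-7)) = -24 + √(-1)*(-4 - 9*1/49 + 18*(-⅐)) = -24 + I*(-4 - 9/49 - 18/7) = -24 + I*(-331/49) = -24 - 331*I/49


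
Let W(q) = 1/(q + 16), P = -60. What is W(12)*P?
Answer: -15/7 ≈ -2.1429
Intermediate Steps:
W(q) = 1/(16 + q)
W(12)*P = -60/(16 + 12) = -60/28 = (1/28)*(-60) = -15/7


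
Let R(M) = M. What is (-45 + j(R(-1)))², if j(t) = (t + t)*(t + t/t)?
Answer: 2025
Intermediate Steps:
j(t) = 2*t*(1 + t) (j(t) = (2*t)*(t + 1) = (2*t)*(1 + t) = 2*t*(1 + t))
(-45 + j(R(-1)))² = (-45 + 2*(-1)*(1 - 1))² = (-45 + 2*(-1)*0)² = (-45 + 0)² = (-45)² = 2025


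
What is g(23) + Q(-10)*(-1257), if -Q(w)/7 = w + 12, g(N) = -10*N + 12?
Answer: 17380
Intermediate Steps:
g(N) = 12 - 10*N
Q(w) = -84 - 7*w (Q(w) = -7*(w + 12) = -7*(12 + w) = -84 - 7*w)
g(23) + Q(-10)*(-1257) = (12 - 10*23) + (-84 - 7*(-10))*(-1257) = (12 - 230) + (-84 + 70)*(-1257) = -218 - 14*(-1257) = -218 + 17598 = 17380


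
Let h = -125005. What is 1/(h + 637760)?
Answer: 1/512755 ≈ 1.9502e-6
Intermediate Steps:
1/(h + 637760) = 1/(-125005 + 637760) = 1/512755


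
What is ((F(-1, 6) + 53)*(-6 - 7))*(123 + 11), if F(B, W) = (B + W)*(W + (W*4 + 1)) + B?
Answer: -360594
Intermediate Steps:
F(B, W) = B + (1 + 5*W)*(B + W) (F(B, W) = (B + W)*(W + (4*W + 1)) + B = (B + W)*(W + (1 + 4*W)) + B = (B + W)*(1 + 5*W) + B = (1 + 5*W)*(B + W) + B = B + (1 + 5*W)*(B + W))
((F(-1, 6) + 53)*(-6 - 7))*(123 + 11) = (((6 + 2*(-1) + 5*6² + 5*(-1)*6) + 53)*(-6 - 7))*(123 + 11) = (((6 - 2 + 5*36 - 30) + 53)*(-13))*134 = (((6 - 2 + 180 - 30) + 53)*(-13))*134 = ((154 + 53)*(-13))*134 = (207*(-13))*134 = -2691*134 = -360594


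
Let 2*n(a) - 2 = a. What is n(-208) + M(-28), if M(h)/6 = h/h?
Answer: -97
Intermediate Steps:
n(a) = 1 + a/2
M(h) = 6 (M(h) = 6*(h/h) = 6*1 = 6)
n(-208) + M(-28) = (1 + (½)*(-208)) + 6 = (1 - 104) + 6 = -103 + 6 = -97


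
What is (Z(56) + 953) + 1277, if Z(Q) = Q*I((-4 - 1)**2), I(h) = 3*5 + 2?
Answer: 3182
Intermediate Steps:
I(h) = 17 (I(h) = 15 + 2 = 17)
Z(Q) = 17*Q (Z(Q) = Q*17 = 17*Q)
(Z(56) + 953) + 1277 = (17*56 + 953) + 1277 = (952 + 953) + 1277 = 1905 + 1277 = 3182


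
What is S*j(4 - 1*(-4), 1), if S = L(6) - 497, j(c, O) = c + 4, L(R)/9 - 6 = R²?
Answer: -1428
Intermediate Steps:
L(R) = 54 + 9*R²
j(c, O) = 4 + c
S = -119 (S = (54 + 9*6²) - 497 = (54 + 9*36) - 497 = (54 + 324) - 497 = 378 - 497 = -119)
S*j(4 - 1*(-4), 1) = -119*(4 + (4 - 1*(-4))) = -119*(4 + (4 + 4)) = -119*(4 + 8) = -119*12 = -1428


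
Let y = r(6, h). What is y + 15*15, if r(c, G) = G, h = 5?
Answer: 230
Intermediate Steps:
y = 5
y + 15*15 = 5 + 15*15 = 5 + 225 = 230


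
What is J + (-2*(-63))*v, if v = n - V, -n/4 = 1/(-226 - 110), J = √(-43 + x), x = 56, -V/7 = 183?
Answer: 322815/2 + √13 ≈ 1.6141e+5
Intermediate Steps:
V = -1281 (V = -7*183 = -1281)
J = √13 (J = √(-43 + 56) = √13 ≈ 3.6056)
n = 1/84 (n = -4/(-226 - 110) = -4/(-336) = -4*(-1/336) = 1/84 ≈ 0.011905)
v = 107605/84 (v = 1/84 - 1*(-1281) = 1/84 + 1281 = 107605/84 ≈ 1281.0)
J + (-2*(-63))*v = √13 - 2*(-63)*(107605/84) = √13 + 126*(107605/84) = √13 + 322815/2 = 322815/2 + √13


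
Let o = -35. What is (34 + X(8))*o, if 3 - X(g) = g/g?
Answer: -1260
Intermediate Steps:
X(g) = 2 (X(g) = 3 - g/g = 3 - 1*1 = 3 - 1 = 2)
(34 + X(8))*o = (34 + 2)*(-35) = 36*(-35) = -1260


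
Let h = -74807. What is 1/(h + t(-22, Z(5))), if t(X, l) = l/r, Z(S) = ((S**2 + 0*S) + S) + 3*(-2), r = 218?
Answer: -109/8153951 ≈ -1.3368e-5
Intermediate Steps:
Z(S) = -6 + S + S**2 (Z(S) = ((S**2 + 0) + S) - 6 = (S**2 + S) - 6 = (S + S**2) - 6 = -6 + S + S**2)
t(X, l) = l/218
1/(h + t(-22, Z(5))) = 1/(-74807 + (-6 + 5 + 5**2)/218) = 1/(-74807 + (-6 + 5 + 25)/218) = 1/(-74807 + (1/218)*24) = 1/(-74807 + 12/109) = 1/(-8153951/109) = -109/8153951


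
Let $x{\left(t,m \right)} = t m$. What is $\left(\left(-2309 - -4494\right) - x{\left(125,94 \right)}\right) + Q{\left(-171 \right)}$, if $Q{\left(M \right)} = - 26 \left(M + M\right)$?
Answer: $-673$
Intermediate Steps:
$x{\left(t,m \right)} = m t$
$Q{\left(M \right)} = - 52 M$ ($Q{\left(M \right)} = - 26 \cdot 2 M = - 52 M$)
$\left(\left(-2309 - -4494\right) - x{\left(125,94 \right)}\right) + Q{\left(-171 \right)} = \left(\left(-2309 - -4494\right) - 94 \cdot 125\right) - -8892 = \left(\left(-2309 + 4494\right) - 11750\right) + 8892 = \left(2185 - 11750\right) + 8892 = -9565 + 8892 = -673$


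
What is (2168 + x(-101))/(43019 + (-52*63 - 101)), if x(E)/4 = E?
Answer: 294/6607 ≈ 0.044498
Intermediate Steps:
x(E) = 4*E
(2168 + x(-101))/(43019 + (-52*63 - 101)) = (2168 + 4*(-101))/(43019 + (-52*63 - 101)) = (2168 - 404)/(43019 + (-3276 - 101)) = 1764/(43019 - 3377) = 1764/39642 = 1764*(1/39642) = 294/6607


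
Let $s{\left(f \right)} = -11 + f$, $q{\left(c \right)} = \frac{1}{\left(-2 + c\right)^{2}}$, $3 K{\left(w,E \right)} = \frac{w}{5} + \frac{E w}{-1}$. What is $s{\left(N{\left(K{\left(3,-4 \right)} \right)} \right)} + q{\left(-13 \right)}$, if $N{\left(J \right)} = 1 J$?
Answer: $- \frac{1529}{225} \approx -6.7956$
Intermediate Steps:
$K{\left(w,E \right)} = \frac{w}{15} - \frac{E w}{3}$ ($K{\left(w,E \right)} = \frac{\frac{w}{5} + \frac{E w}{-1}}{3} = \frac{w \frac{1}{5} + E w \left(-1\right)}{3} = \frac{\frac{w}{5} - E w}{3} = \frac{w}{15} - \frac{E w}{3}$)
$N{\left(J \right)} = J$
$q{\left(c \right)} = \frac{1}{\left(-2 + c\right)^{2}}$
$s{\left(N{\left(K{\left(3,-4 \right)} \right)} \right)} + q{\left(-13 \right)} = \left(-11 + \frac{1}{15} \cdot 3 \left(1 - -20\right)\right) + \frac{1}{\left(-2 - 13\right)^{2}} = \left(-11 + \frac{1}{15} \cdot 3 \left(1 + 20\right)\right) + \frac{1}{225} = \left(-11 + \frac{1}{15} \cdot 3 \cdot 21\right) + \frac{1}{225} = \left(-11 + \frac{21}{5}\right) + \frac{1}{225} = - \frac{34}{5} + \frac{1}{225} = - \frac{1529}{225}$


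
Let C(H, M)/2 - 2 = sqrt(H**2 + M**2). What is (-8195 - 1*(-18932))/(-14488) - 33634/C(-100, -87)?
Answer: 298693987/254481720 - 16817*sqrt(17569)/17565 ≈ -125.73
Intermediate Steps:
C(H, M) = 4 + 2*sqrt(H**2 + M**2)
(-8195 - 1*(-18932))/(-14488) - 33634/C(-100, -87) = (-8195 - 1*(-18932))/(-14488) - 33634/(4 + 2*sqrt((-100)**2 + (-87)**2)) = (-8195 + 18932)*(-1/14488) - 33634/(4 + 2*sqrt(10000 + 7569)) = 10737*(-1/14488) - 33634/(4 + 2*sqrt(17569)) = -10737/14488 - 33634/(4 + 2*sqrt(17569))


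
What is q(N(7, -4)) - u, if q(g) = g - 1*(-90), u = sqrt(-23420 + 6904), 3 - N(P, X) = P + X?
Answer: 90 - 2*I*sqrt(4129) ≈ 90.0 - 128.51*I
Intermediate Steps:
N(P, X) = 3 - P - X (N(P, X) = 3 - (P + X) = 3 + (-P - X) = 3 - P - X)
u = 2*I*sqrt(4129) (u = sqrt(-16516) = 2*I*sqrt(4129) ≈ 128.51*I)
q(g) = 90 + g (q(g) = g + 90 = 90 + g)
q(N(7, -4)) - u = (90 + (3 - 1*7 - 1*(-4))) - 2*I*sqrt(4129) = (90 + (3 - 7 + 4)) - 2*I*sqrt(4129) = (90 + 0) - 2*I*sqrt(4129) = 90 - 2*I*sqrt(4129)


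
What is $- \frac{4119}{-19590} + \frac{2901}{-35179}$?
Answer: $\frac{29357237}{229718870} \approx 0.1278$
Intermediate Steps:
$- \frac{4119}{-19590} + \frac{2901}{-35179} = \left(-4119\right) \left(- \frac{1}{19590}\right) + 2901 \left(- \frac{1}{35179}\right) = \frac{1373}{6530} - \frac{2901}{35179} = \frac{29357237}{229718870}$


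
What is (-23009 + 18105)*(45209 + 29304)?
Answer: -365411752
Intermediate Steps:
(-23009 + 18105)*(45209 + 29304) = -4904*74513 = -365411752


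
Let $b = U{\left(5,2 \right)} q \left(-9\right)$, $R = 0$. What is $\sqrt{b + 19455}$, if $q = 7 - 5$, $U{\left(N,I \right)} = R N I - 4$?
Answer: $\sqrt{19527} \approx 139.74$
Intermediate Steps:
$U{\left(N,I \right)} = -4$ ($U{\left(N,I \right)} = 0 N I - 4 = 0 I - 4 = 0 - 4 = -4$)
$q = 2$
$b = 72$ ($b = \left(-4\right) 2 \left(-9\right) = \left(-8\right) \left(-9\right) = 72$)
$\sqrt{b + 19455} = \sqrt{72 + 19455} = \sqrt{19527}$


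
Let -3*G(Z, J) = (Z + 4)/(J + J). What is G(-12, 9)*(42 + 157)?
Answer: 796/27 ≈ 29.481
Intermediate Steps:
G(Z, J) = -(4 + Z)/(6*J) (G(Z, J) = -(Z + 4)/(3*(J + J)) = -(4 + Z)/(3*(2*J)) = -(4 + Z)*1/(2*J)/3 = -(4 + Z)/(6*J))
G(-12, 9)*(42 + 157) = ((⅙)*(-4 - 1*(-12))/9)*(42 + 157) = ((⅙)*(⅑)*(-4 + 12))*199 = ((⅙)*(⅑)*8)*199 = (4/27)*199 = 796/27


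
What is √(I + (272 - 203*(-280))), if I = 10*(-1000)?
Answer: 2*√11778 ≈ 217.05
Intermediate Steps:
I = -10000
√(I + (272 - 203*(-280))) = √(-10000 + (272 - 203*(-280))) = √(-10000 + (272 + 56840)) = √(-10000 + 57112) = √47112 = 2*√11778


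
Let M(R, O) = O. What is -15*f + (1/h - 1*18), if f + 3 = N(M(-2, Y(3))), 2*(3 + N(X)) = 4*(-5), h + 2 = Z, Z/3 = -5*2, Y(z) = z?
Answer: 7103/32 ≈ 221.97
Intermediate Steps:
Z = -30 (Z = 3*(-5*2) = 3*(-10) = -30)
h = -32 (h = -2 - 30 = -32)
N(X) = -13 (N(X) = -3 + (4*(-5))/2 = -3 + (½)*(-20) = -3 - 10 = -13)
f = -16 (f = -3 - 13 = -16)
-15*f + (1/h - 1*18) = -15*(-16) + (1/(-32) - 1*18) = 240 + (-1/32 - 18) = 240 - 577/32 = 7103/32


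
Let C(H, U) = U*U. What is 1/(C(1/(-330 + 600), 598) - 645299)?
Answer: -1/287695 ≈ -3.4759e-6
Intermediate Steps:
C(H, U) = U²
1/(C(1/(-330 + 600), 598) - 645299) = 1/(598² - 645299) = 1/(357604 - 645299) = 1/(-287695) = -1/287695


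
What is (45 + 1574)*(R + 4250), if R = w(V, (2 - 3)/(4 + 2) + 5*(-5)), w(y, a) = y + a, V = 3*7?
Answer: 41244025/6 ≈ 6.8740e+6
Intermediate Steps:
V = 21
w(y, a) = a + y
R = -25/6 (R = ((2 - 3)/(4 + 2) + 5*(-5)) + 21 = (-1/6 - 25) + 21 = (-1*⅙ - 25) + 21 = (-⅙ - 25) + 21 = -151/6 + 21 = -25/6 ≈ -4.1667)
(45 + 1574)*(R + 4250) = (45 + 1574)*(-25/6 + 4250) = 1619*(25475/6) = 41244025/6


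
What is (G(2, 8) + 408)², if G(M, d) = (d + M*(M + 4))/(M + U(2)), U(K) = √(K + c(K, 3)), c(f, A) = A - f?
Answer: 201904 - 17920*√3 ≈ 1.7087e+5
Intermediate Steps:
U(K) = √3 (U(K) = √(K + (3 - K)) = √3)
G(M, d) = (d + M*(4 + M))/(M + √3) (G(M, d) = (d + M*(M + 4))/(M + √3) = (d + M*(4 + M))/(M + √3))
(G(2, 8) + 408)² = ((8 + 2² + 4*2)/(2 + √3) + 408)² = ((8 + 4 + 8)/(2 + √3) + 408)² = (20/(2 + √3) + 408)² = (408 + 20/(2 + √3))²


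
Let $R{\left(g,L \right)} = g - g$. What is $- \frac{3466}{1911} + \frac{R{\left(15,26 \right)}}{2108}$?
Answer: $- \frac{3466}{1911} \approx -1.8137$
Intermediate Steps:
$R{\left(g,L \right)} = 0$
$- \frac{3466}{1911} + \frac{R{\left(15,26 \right)}}{2108} = - \frac{3466}{1911} + \frac{0}{2108} = \left(-3466\right) \frac{1}{1911} + 0 \cdot \frac{1}{2108} = - \frac{3466}{1911} + 0 = - \frac{3466}{1911}$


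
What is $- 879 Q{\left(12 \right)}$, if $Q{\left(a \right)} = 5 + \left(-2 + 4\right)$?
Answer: $-6153$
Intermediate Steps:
$Q{\left(a \right)} = 7$ ($Q{\left(a \right)} = 5 + 2 = 7$)
$- 879 Q{\left(12 \right)} = \left(-879\right) 7 = -6153$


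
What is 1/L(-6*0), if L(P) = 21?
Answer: 1/21 ≈ 0.047619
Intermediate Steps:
1/L(-6*0) = 1/21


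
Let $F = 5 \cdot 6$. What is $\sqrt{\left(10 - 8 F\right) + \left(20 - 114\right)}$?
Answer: $18 i \approx 18.0 i$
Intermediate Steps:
$F = 30$
$\sqrt{\left(10 - 8 F\right) + \left(20 - 114\right)} = \sqrt{\left(10 - 240\right) + \left(20 - 114\right)} = \sqrt{\left(10 - 240\right) - 94} = \sqrt{-230 - 94} = \sqrt{-324} = 18 i$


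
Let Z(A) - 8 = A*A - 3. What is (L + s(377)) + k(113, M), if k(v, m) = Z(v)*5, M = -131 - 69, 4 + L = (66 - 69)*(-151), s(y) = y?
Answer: 64696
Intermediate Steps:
L = 449 (L = -4 + (66 - 69)*(-151) = -4 - 3*(-151) = -4 + 453 = 449)
Z(A) = 5 + A² (Z(A) = 8 + (A*A - 3) = 8 + (A² - 3) = 8 + (-3 + A²) = 5 + A²)
M = -200
k(v, m) = 25 + 5*v² (k(v, m) = (5 + v²)*5 = 25 + 5*v²)
(L + s(377)) + k(113, M) = (449 + 377) + (25 + 5*113²) = 826 + (25 + 5*12769) = 826 + (25 + 63845) = 826 + 63870 = 64696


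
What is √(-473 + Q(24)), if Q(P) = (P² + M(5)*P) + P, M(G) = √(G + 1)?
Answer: √(127 + 24*√6) ≈ 13.630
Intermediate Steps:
M(G) = √(1 + G)
Q(P) = P + P² + P*√6 (Q(P) = (P² + √(1 + 5)*P) + P = (P² + √6*P) + P = (P² + P*√6) + P = P + P² + P*√6)
√(-473 + Q(24)) = √(-473 + 24*(1 + 24 + √6)) = √(-473 + 24*(25 + √6)) = √(-473 + (600 + 24*√6)) = √(127 + 24*√6)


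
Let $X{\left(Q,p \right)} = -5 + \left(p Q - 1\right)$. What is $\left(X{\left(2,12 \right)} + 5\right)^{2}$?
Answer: $529$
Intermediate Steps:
$X{\left(Q,p \right)} = -6 + Q p$ ($X{\left(Q,p \right)} = -5 + \left(Q p - 1\right) = -5 + \left(-1 + Q p\right) = -6 + Q p$)
$\left(X{\left(2,12 \right)} + 5\right)^{2} = \left(\left(-6 + 2 \cdot 12\right) + 5\right)^{2} = \left(\left(-6 + 24\right) + 5\right)^{2} = \left(18 + 5\right)^{2} = 23^{2} = 529$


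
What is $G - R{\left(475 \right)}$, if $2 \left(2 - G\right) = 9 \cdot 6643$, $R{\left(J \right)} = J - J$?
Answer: $- \frac{59783}{2} \approx -29892.0$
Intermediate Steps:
$R{\left(J \right)} = 0$
$G = - \frac{59783}{2}$ ($G = 2 - \frac{9 \cdot 6643}{2} = 2 - \frac{59787}{2} = - \frac{59783}{2} \approx -29892.0$)
$G - R{\left(475 \right)} = - \frac{59783}{2} - 0 = - \frac{59783}{2} + 0 = - \frac{59783}{2}$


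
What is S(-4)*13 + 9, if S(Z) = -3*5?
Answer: -186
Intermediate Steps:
S(Z) = -15
S(-4)*13 + 9 = -15*13 + 9 = -195 + 9 = -186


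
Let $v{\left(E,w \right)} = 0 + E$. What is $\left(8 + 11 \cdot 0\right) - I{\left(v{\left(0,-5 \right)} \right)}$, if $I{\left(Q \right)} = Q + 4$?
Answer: $4$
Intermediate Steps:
$v{\left(E,w \right)} = E$
$I{\left(Q \right)} = 4 + Q$
$\left(8 + 11 \cdot 0\right) - I{\left(v{\left(0,-5 \right)} \right)} = \left(8 + 11 \cdot 0\right) - \left(4 + 0\right) = \left(8 + 0\right) - 4 = 8 - 4 = 4$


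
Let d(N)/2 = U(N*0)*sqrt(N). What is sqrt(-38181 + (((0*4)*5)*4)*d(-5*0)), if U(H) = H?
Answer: I*sqrt(38181) ≈ 195.4*I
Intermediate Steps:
d(N) = 0 (d(N) = 2*((N*0)*sqrt(N)) = 2*(0*sqrt(N)) = 2*0 = 0)
sqrt(-38181 + (((0*4)*5)*4)*d(-5*0)) = sqrt(-38181 + (((0*4)*5)*4)*0) = sqrt(-38181 + ((0*5)*4)*0) = sqrt(-38181 + (0*4)*0) = sqrt(-38181 + 0*0) = sqrt(-38181 + 0) = sqrt(-38181) = I*sqrt(38181)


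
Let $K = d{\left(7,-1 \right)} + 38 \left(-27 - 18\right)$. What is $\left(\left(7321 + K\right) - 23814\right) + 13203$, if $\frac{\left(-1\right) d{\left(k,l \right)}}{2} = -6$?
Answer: $-4988$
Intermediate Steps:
$d{\left(k,l \right)} = 12$ ($d{\left(k,l \right)} = \left(-2\right) \left(-6\right) = 12$)
$K = -1698$ ($K = 12 + 38 \left(-27 - 18\right) = 12 + 38 \left(-45\right) = 12 - 1710 = -1698$)
$\left(\left(7321 + K\right) - 23814\right) + 13203 = \left(\left(7321 - 1698\right) - 23814\right) + 13203 = \left(5623 - 23814\right) + 13203 = -18191 + 13203 = -4988$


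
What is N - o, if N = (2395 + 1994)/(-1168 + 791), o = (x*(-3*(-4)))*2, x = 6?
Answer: -58677/377 ≈ -155.64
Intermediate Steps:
o = 144 (o = (6*(-3*(-4)))*2 = (6*12)*2 = 72*2 = 144)
N = -4389/377 (N = 4389/(-377) = 4389*(-1/377) = -4389/377 ≈ -11.642)
N - o = -4389/377 - 1*144 = -4389/377 - 144 = -58677/377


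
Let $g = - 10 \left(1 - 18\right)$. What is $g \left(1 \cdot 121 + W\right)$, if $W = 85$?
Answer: $35020$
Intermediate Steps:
$g = 170$ ($g = \left(-10\right) \left(-17\right) = 170$)
$g \left(1 \cdot 121 + W\right) = 170 \left(1 \cdot 121 + 85\right) = 170 \left(121 + 85\right) = 170 \cdot 206 = 35020$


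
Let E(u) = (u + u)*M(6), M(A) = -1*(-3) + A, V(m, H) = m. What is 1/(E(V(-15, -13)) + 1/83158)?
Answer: -83158/22452659 ≈ -0.0037037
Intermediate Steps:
M(A) = 3 + A
E(u) = 18*u (E(u) = (u + u)*(3 + 6) = (2*u)*9 = 18*u)
1/(E(V(-15, -13)) + 1/83158) = 1/(18*(-15) + 1/83158) = 1/(-270 + 1/83158) = 1/(-22452659/83158) = -83158/22452659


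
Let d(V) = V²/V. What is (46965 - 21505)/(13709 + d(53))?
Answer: 12730/6881 ≈ 1.8500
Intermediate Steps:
d(V) = V
(46965 - 21505)/(13709 + d(53)) = (46965 - 21505)/(13709 + 53) = 25460/13762 = 25460*(1/13762) = 12730/6881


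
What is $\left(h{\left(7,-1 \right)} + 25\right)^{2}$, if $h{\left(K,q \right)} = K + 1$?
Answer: $1089$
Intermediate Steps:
$h{\left(K,q \right)} = 1 + K$
$\left(h{\left(7,-1 \right)} + 25\right)^{2} = \left(\left(1 + 7\right) + 25\right)^{2} = \left(8 + 25\right)^{2} = 33^{2} = 1089$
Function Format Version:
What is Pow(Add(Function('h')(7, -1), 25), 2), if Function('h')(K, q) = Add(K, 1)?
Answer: 1089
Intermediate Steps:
Function('h')(K, q) = Add(1, K)
Pow(Add(Function('h')(7, -1), 25), 2) = Pow(Add(Add(1, 7), 25), 2) = Pow(Add(8, 25), 2) = Pow(33, 2) = 1089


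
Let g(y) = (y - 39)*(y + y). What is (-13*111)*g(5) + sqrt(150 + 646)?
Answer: 490620 + 2*sqrt(199) ≈ 4.9065e+5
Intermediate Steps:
g(y) = 2*y*(-39 + y) (g(y) = (-39 + y)*(2*y) = 2*y*(-39 + y))
(-13*111)*g(5) + sqrt(150 + 646) = (-13*111)*(2*5*(-39 + 5)) + sqrt(150 + 646) = -2886*5*(-34) + sqrt(796) = -1443*(-340) + 2*sqrt(199) = 490620 + 2*sqrt(199)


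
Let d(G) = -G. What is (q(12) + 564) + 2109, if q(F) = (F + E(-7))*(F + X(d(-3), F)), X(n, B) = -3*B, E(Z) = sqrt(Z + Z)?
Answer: 2385 - 24*I*sqrt(14) ≈ 2385.0 - 89.8*I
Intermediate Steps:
E(Z) = sqrt(2)*sqrt(Z) (E(Z) = sqrt(2*Z) = sqrt(2)*sqrt(Z))
q(F) = -2*F*(F + I*sqrt(14)) (q(F) = (F + sqrt(2)*sqrt(-7))*(F - 3*F) = (F + sqrt(2)*(I*sqrt(7)))*(-2*F) = (F + I*sqrt(14))*(-2*F) = -2*F*(F + I*sqrt(14)))
(q(12) + 564) + 2109 = (2*12*(-1*12 - I*sqrt(14)) + 564) + 2109 = (2*12*(-12 - I*sqrt(14)) + 564) + 2109 = ((-288 - 24*I*sqrt(14)) + 564) + 2109 = (276 - 24*I*sqrt(14)) + 2109 = 2385 - 24*I*sqrt(14)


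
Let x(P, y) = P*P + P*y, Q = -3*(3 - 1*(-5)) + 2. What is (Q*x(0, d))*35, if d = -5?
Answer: 0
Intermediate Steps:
Q = -22 (Q = -3*(3 + 5) + 2 = -3*8 + 2 = -24 + 2 = -22)
x(P, y) = P² + P*y
(Q*x(0, d))*35 = -0*(0 - 5)*35 = -0*(-5)*35 = -22*0*35 = 0*35 = 0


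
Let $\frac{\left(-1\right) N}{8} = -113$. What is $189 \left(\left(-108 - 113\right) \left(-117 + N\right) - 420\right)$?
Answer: $-32951583$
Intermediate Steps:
$N = 904$ ($N = \left(-8\right) \left(-113\right) = 904$)
$189 \left(\left(-108 - 113\right) \left(-117 + N\right) - 420\right) = 189 \left(\left(-108 - 113\right) \left(-117 + 904\right) - 420\right) = 189 \left(\left(-221\right) 787 - 420\right) = 189 \left(-173927 - 420\right) = 189 \left(-174347\right) = -32951583$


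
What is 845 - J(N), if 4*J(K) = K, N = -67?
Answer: 3447/4 ≈ 861.75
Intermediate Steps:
J(K) = K/4
845 - J(N) = 845 - (-67)/4 = 845 - 1*(-67/4) = 845 + 67/4 = 3447/4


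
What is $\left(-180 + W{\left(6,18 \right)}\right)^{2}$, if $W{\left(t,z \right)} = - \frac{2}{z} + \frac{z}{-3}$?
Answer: $\frac{2805625}{81} \approx 34637.0$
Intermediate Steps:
$W{\left(t,z \right)} = - \frac{2}{z} - \frac{z}{3}$ ($W{\left(t,z \right)} = - \frac{2}{z} + z \left(- \frac{1}{3}\right) = - \frac{2}{z} - \frac{z}{3}$)
$\left(-180 + W{\left(6,18 \right)}\right)^{2} = \left(-180 - \left(6 + \frac{2}{18}\right)\right)^{2} = \left(-180 - \frac{55}{9}\right)^{2} = \left(- \frac{1675}{9}\right)^{2} = \frac{2805625}{81}$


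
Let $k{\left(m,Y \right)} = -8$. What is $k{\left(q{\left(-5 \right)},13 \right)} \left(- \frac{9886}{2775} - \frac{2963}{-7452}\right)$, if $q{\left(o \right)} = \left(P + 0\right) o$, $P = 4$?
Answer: $\frac{43632098}{1723275} \approx 25.319$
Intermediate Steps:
$q{\left(o \right)} = 4 o$ ($q{\left(o \right)} = \left(4 + 0\right) o = 4 o$)
$k{\left(q{\left(-5 \right)},13 \right)} \left(- \frac{9886}{2775} - \frac{2963}{-7452}\right) = - 8 \left(- \frac{9886}{2775} - \frac{2963}{-7452}\right) = - 8 \left(\left(-9886\right) \frac{1}{2775} - - \frac{2963}{7452}\right) = - 8 \left(- \frac{9886}{2775} + \frac{2963}{7452}\right) = \left(-8\right) \left(- \frac{21816049}{6893100}\right) = \frac{43632098}{1723275}$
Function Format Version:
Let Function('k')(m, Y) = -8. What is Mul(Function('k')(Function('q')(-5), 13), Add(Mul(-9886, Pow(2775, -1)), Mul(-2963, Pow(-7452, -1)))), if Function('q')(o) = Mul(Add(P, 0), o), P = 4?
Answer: Rational(43632098, 1723275) ≈ 25.319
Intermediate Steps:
Function('q')(o) = Mul(4, o) (Function('q')(o) = Mul(Add(4, 0), o) = Mul(4, o))
Mul(Function('k')(Function('q')(-5), 13), Add(Mul(-9886, Pow(2775, -1)), Mul(-2963, Pow(-7452, -1)))) = Mul(-8, Add(Mul(-9886, Pow(2775, -1)), Mul(-2963, Pow(-7452, -1)))) = Mul(-8, Add(Mul(-9886, Rational(1, 2775)), Mul(-2963, Rational(-1, 7452)))) = Mul(-8, Add(Rational(-9886, 2775), Rational(2963, 7452))) = Mul(-8, Rational(-21816049, 6893100)) = Rational(43632098, 1723275)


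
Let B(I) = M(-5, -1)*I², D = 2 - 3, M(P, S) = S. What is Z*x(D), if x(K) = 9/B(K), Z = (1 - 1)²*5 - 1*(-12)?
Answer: -108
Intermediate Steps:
D = -1
B(I) = -I²
Z = 12 (Z = 0²*5 + 12 = 0*5 + 12 = 0 + 12 = 12)
x(K) = -9/K² (x(K) = 9/((-K²)) = 9*(-1/K²) = -9/K²)
Z*x(D) = 12*(-9/(-1)²) = 12*(-9*1) = 12*(-9) = -108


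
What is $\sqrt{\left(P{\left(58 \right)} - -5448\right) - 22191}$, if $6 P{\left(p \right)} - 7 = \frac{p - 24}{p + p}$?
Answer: $\frac{3 i \sqrt{6257707}}{58} \approx 129.39 i$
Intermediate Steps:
$P{\left(p \right)} = \frac{7}{6} + \frac{-24 + p}{12 p}$ ($P{\left(p \right)} = \frac{7}{6} + \frac{\left(p - 24\right) \frac{1}{p + p}}{6} = \frac{7}{6} + \frac{\left(-24 + p\right) \frac{1}{2 p}}{6} = \frac{7}{6} + \frac{\frac{1}{2} \frac{1}{p} \left(-24 + p\right)}{6} = \frac{7}{6} + \frac{-24 + p}{12 p}$)
$\sqrt{\left(P{\left(58 \right)} - -5448\right) - 22191} = \sqrt{\left(\left(\frac{5}{4} - \frac{2}{58}\right) - -5448\right) - 22191} = \sqrt{\left(\left(\frac{5}{4} - \frac{1}{29}\right) + 5448\right) - 22191} = \sqrt{\left(\frac{141}{116} + 5448\right) - 22191} = \sqrt{\frac{632109}{116} - 22191} = \sqrt{- \frac{1942047}{116}} = \frac{3 i \sqrt{6257707}}{58}$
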